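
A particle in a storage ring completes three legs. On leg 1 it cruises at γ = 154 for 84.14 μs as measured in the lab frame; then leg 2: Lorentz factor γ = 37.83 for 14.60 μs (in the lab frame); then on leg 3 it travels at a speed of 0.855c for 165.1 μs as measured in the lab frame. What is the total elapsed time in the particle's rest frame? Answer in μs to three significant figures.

Leg 1: γ = 154; τ_1 = 84.14/154.0 = 0.5464 μs.
Leg 2: γ = 37.83; τ_2 = 14.60/37.83 = 0.3859 μs.
Leg 3: γ = 1/√(1 − 0.855²) = 1/√0.2690 = 1.928; τ_3 = 165.1/1.928 = 85.63 μs.
Total: 0.5464 + 0.3859 + 85.63 μs.

τ = 86.6 μs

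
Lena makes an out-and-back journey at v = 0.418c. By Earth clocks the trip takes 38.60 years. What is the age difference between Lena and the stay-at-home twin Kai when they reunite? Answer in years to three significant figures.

Δt − τ = 3.53 years

γ = 1/√(1 − 0.418²) = 1/√0.8253 = 1.101
Lena's elapsed proper time: τ = 38.60/1.101 = 35.07 years.
Age gap = Δt − τ = 38.60 − 35.07 years.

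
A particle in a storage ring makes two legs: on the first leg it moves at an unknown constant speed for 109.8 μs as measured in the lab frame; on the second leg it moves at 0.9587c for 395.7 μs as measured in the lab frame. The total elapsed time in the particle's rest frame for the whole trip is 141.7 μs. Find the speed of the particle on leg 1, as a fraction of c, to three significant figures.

β = 0.964

Leg 1: speed unknown; τ_1 = 109.8/γ_1.
Leg 2: γ = 1/√(1 − 0.9587²) = 1/√0.08089 = 3.516; τ_2 = 395.7/3.516 = 112.5 μs.
Total proper time: τ_1 + 112.5 = 141.7, so τ_1 = 141.7 − 112.5 = 29.16 μs.
γ_1 = 109.8/29.16 = 3.766; β = √(1 − 1/γ²) = √0.9295.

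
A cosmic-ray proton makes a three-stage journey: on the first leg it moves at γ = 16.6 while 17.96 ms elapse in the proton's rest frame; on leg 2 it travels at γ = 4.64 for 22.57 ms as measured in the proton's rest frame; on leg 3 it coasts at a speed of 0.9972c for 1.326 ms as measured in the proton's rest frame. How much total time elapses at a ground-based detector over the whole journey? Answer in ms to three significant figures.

Δt = 421 ms

Leg 1: γ = 16.6; Δt_1 = 16.60 × 17.96 = 298.1 ms.
Leg 2: γ = 4.64; Δt_2 = 4.640 × 22.57 = 104.7 ms.
Leg 3: γ = 1/√(1 − 0.9972²) = 1/√0.005592 = 13.37; Δt_3 = 13.37 × 1.326 = 17.73 ms.
Total: 298.1 + 104.7 + 17.73 ms.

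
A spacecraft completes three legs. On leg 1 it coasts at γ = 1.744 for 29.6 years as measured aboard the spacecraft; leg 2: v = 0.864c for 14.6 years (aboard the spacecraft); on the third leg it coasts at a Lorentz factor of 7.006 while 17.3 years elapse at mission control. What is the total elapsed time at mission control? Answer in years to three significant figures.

Δt = 97.9 years

Leg 1: γ = 1.744; Δt_1 = 1.744 × 29.6 = 51.62 years.
Leg 2: γ = 1/√(1 − 0.864²) = 1/√0.2535 = 1.986; Δt_2 = 1.986 × 14.6 = 29.00 years.
Leg 3: 17.3 years is already measured at mission control.
Total: 51.62 + 29.00 + 17.30 years.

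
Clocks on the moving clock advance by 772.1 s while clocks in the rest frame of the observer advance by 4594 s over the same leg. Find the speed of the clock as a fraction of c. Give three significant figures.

β = 0.986

The proper time is measured on the moving clock (both events occur at the clock's location); Δt is measured in the rest frame of the observer. γ = Δt/τ = 4594/772.1 = 5.950.
β = √(1 − 1/γ²) = √(1 − 0.02825) = √0.9718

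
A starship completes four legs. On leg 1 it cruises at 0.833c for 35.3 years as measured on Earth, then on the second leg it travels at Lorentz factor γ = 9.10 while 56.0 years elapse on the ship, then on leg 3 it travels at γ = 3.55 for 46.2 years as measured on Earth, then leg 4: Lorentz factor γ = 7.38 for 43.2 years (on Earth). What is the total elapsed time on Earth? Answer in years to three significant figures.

Δt = 634 years

Leg 1: 35.3 years is already measured on Earth.
Leg 2: γ = 9.10; Δt_2 = 9.100 × 56.0 = 509.6 years.
Leg 3: 46.2 years is already measured on Earth.
Leg 4: 43.2 years is already measured on Earth.
Total: 35.30 + 509.6 + 46.20 + 43.20 years.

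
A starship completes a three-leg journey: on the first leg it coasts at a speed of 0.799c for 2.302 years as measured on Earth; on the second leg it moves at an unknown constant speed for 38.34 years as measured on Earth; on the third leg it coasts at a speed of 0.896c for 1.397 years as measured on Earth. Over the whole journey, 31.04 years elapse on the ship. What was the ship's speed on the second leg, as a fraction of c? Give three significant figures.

β = 0.653

Leg 1: γ = 1/√(1 − 0.799²) = 1/√0.3616 = 1.663; τ_1 = 2.302/1.663 = 1.384 years.
Leg 2: speed unknown; τ_2 = 38.34/γ_2.
Leg 3: γ = 1/√(1 − 0.896²) = 1/√0.1972 = 2.252; τ_3 = 1.397/2.252 = 0.6203 years.
Total proper time: 1.384 + τ_2 + 0.6203 = 31.04, so τ_2 = 31.04 − 2.005 = 29.04 years.
γ_2 = 38.34/29.04 = 1.320; β = √(1 − 1/γ²) = √0.4265.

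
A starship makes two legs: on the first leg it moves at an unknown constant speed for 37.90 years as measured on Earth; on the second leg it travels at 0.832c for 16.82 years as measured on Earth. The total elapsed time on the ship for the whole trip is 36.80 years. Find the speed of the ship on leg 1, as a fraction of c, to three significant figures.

Leg 1: speed unknown; τ_1 = 37.90/γ_1.
Leg 2: γ = 1/√(1 − 0.832²) = 1/√0.3078 = 1.803; τ_2 = 16.82/1.803 = 9.331 years.
Total proper time: τ_1 + 9.331 = 36.80, so τ_1 = 36.80 − 9.331 = 27.47 years.
γ_1 = 37.90/27.47 = 1.380; β = √(1 − 1/γ²) = √0.4747.

β = 0.689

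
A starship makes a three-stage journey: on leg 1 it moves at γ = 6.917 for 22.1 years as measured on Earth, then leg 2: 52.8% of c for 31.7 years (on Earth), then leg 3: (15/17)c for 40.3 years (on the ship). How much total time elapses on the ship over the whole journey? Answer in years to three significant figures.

τ = 70.4 years

Leg 1: γ = 6.917; τ_1 = 22.1/6.917 = 3.195 years.
Leg 2: β = 0.528; γ = 1/√(1 − 0.528²) = 1/√0.7212 = 1.178; τ_2 = 31.7/1.178 = 26.92 years.
Leg 3: 40.3 years is already measured on the ship.
Total: 3.195 + 26.92 + 40.30 years.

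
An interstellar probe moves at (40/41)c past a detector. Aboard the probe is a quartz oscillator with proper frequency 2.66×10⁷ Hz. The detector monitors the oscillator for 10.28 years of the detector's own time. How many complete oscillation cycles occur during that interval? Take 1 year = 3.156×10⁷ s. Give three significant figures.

γ = 1/√(1 − (40/41)²) = 41/9 ≈ 4.556
During 10.28 years of lab time, the oscillator's proper time advances by τ = Δt/γ = 10.28/4.556 = 2.257 years = 7.122×10⁷ s.
N = f × τ = 2.66×10⁷ × 7.122×10⁷ = 1.894×10¹⁵.

N = 1.89×10¹⁵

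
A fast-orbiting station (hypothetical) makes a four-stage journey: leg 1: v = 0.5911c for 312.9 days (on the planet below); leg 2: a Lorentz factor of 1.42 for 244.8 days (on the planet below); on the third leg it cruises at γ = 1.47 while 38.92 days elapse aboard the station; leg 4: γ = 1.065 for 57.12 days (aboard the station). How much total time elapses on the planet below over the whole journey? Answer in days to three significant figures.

Δt = 676 days

Leg 1: 312.9 days is already measured on the planet below.
Leg 2: 244.8 days is already measured on the planet below.
Leg 3: γ = 1.47; Δt_3 = 1.470 × 38.92 = 57.21 days.
Leg 4: γ = 1.065; Δt_4 = 1.065 × 57.12 = 60.83 days.
Total: 312.9 + 244.8 + 57.21 + 60.83 days.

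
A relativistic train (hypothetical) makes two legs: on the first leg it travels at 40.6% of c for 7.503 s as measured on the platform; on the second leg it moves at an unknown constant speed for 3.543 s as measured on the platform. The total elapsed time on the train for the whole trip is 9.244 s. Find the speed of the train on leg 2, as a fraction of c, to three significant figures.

Leg 1: β = 0.406; γ = 1/√(1 − 0.406²) = 1/√0.8352 = 1.094; τ_1 = 7.503/1.094 = 6.857 s.
Leg 2: speed unknown; τ_2 = 3.543/γ_2.
Total proper time: 6.857 + τ_2 = 9.244, so τ_2 = 9.244 − 6.857 = 2.387 s.
γ_2 = 3.543/2.387 = 1.484; β = √(1 − 1/γ²) = √0.5460.

β = 0.739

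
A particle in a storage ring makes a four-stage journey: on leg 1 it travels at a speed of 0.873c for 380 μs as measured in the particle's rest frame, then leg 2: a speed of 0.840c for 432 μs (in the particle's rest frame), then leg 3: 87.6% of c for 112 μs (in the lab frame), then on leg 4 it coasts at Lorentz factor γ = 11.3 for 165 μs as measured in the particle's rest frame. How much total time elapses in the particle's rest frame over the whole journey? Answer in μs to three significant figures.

τ = 1030 μs

Leg 1: 380 μs is already measured in the particle's rest frame.
Leg 2: 432 μs is already measured in the particle's rest frame.
Leg 3: β = 0.876; γ = 1/√(1 − 0.876²) = 1/√0.2326 = 2.073; τ_3 = 112/2.073 = 54.02 μs.
Leg 4: 165 μs is already measured in the particle's rest frame.
Total: 380.0 + 432.0 + 54.02 + 165.0 μs.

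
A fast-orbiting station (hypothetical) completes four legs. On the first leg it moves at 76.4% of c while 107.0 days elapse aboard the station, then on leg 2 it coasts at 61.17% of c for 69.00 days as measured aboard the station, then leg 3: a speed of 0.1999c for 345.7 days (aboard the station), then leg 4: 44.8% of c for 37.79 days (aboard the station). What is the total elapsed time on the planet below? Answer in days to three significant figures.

Δt = 648 days

Leg 1: β = 0.764; γ = 1/√(1 − 0.764²) = 1/√0.4163 = 1.550; Δt_1 = 1.550 × 107.0 = 165.8 days.
Leg 2: β = 0.6117; γ = 1/√(1 − 0.6117²) = 1/√0.6258 = 1.264; Δt_2 = 1.264 × 69.00 = 87.22 days.
Leg 3: γ = 1/√(1 − 0.1999²) = 1/√0.9600 = 1.021; Δt_3 = 1.021 × 345.7 = 352.8 days.
Leg 4: β = 0.448; γ = 1/√(1 − 0.448²) = 1/√0.7993 = 1.119; Δt_4 = 1.119 × 37.79 = 42.27 days.
Total: 165.8 + 87.22 + 352.8 + 42.27 days.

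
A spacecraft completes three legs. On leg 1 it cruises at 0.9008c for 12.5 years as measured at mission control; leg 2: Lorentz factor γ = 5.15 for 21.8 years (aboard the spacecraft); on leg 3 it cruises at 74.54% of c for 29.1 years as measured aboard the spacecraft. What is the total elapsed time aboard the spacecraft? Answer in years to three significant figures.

τ = 56.3 years

Leg 1: γ = 1/√(1 − 0.9008²) = 1/√0.1886 = 2.303; τ_1 = 12.5/2.303 = 5.428 years.
Leg 2: 21.8 years is already measured aboard the spacecraft.
Leg 3: 29.1 years is already measured aboard the spacecraft.
Total: 5.428 + 21.80 + 29.10 years.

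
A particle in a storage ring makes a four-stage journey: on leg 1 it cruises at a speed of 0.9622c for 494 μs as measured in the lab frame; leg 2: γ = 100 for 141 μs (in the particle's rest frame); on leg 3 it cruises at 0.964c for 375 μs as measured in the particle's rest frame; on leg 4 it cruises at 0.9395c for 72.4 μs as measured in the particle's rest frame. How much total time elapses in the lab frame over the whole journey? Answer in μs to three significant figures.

Δt = 1.62×10⁴ μs

Leg 1: 494 μs is already measured in the lab frame.
Leg 2: γ = 100; Δt_2 = 100.0 × 141 = 1.410×10⁴ μs.
Leg 3: γ = 1/√(1 − 0.964²) = 1/√0.07070 = 3.761; Δt_3 = 3.761 × 375 = 1410 μs.
Leg 4: γ = 1/√(1 − 0.9395²) = 1/√0.1173 = 2.919; Δt_4 = 2.919 × 72.4 = 211.4 μs.
Total: 494.0 + 1.410×10⁴ + 1410 + 211.4 μs.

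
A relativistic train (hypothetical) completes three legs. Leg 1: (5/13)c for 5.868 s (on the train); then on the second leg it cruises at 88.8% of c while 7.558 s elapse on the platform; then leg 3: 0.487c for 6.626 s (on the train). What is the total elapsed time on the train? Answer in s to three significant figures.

τ = 16.0 s

Leg 1: 5.868 s is already measured on the train.
Leg 2: β = 0.888; γ = 1/√(1 − 0.888²) = 1/√0.2115 = 2.175; τ_2 = 7.558/2.175 = 3.475 s.
Leg 3: 6.626 s is already measured on the train.
Total: 5.868 + 3.475 + 6.626 s.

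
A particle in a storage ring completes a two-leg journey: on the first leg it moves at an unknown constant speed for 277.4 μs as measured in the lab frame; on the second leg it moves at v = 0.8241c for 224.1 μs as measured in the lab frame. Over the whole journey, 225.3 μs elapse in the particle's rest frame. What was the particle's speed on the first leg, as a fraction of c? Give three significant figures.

β = 0.935

Leg 1: speed unknown; τ_1 = 277.4/γ_1.
Leg 2: γ = 1/√(1 − 0.8241²) = 1/√0.3209 = 1.765; τ_2 = 224.1/1.765 = 126.9 μs.
Total proper time: τ_1 + 126.9 = 225.3, so τ_1 = 225.3 − 126.9 = 98.36 μs.
γ_1 = 277.4/98.36 = 2.820; β = √(1 − 1/γ²) = √0.8743.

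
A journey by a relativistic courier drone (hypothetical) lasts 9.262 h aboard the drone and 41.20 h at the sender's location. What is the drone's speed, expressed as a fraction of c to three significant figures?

The proper time is measured aboard the drone (both events occur at the drone's location); Δt is measured at the sender's location. γ = Δt/τ = 41.20/9.262 = 4.448.
β = √(1 − 1/γ²) = √(1 − 0.05054) = √0.9495

v = 0.974c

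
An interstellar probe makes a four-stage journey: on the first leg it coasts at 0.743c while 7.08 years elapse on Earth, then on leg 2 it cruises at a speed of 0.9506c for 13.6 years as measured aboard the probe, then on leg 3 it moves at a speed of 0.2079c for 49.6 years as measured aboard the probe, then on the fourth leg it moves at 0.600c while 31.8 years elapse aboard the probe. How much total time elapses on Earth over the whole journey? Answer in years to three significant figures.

Leg 1: 7.08 years is already measured on Earth.
Leg 2: γ = 1/√(1 − 0.9506²) = 1/√0.09636 = 3.221; Δt_2 = 3.221 × 13.6 = 43.81 years.
Leg 3: γ = 1/√(1 − 0.2079²) = 1/√0.9568 = 1.022; Δt_3 = 1.022 × 49.6 = 50.71 years.
Leg 4: γ = 1/√(1 − 0.600²) = 5/4 = 1.250; Δt_4 = 1.250 × 31.8 = 39.75 years.
Total: 7.080 + 43.81 + 50.71 + 39.75 years.

Δt = 141 years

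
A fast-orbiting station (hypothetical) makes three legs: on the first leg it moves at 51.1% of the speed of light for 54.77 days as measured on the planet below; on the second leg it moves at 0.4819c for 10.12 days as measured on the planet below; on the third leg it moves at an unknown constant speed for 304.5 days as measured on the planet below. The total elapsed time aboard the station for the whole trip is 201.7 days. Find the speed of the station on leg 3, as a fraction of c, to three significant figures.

Leg 1: β = 0.511; γ = 1/√(1 − 0.511²) = 1/√0.7389 = 1.163; τ_1 = 54.77/1.163 = 47.08 days.
Leg 2: γ = 1/√(1 − 0.4819²) = 1/√0.7678 = 1.141; τ_2 = 10.12/1.141 = 8.867 days.
Leg 3: speed unknown; τ_3 = 304.5/γ_3.
Total proper time: 47.08 + 8.867 + τ_3 = 201.7, so τ_3 = 201.7 − 55.95 = 145.8 days.
γ_3 = 304.5/145.8 = 2.089; β = √(1 − 1/γ²) = √0.7709.

β = 0.878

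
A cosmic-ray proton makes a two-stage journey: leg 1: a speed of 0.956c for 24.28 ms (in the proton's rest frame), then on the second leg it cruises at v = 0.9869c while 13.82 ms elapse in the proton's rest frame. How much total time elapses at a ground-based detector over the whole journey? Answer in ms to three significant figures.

Leg 1: γ = 1/√(1 − 0.956²) = 1/√0.08606 = 3.409; Δt_1 = 3.409 × 24.28 = 82.76 ms.
Leg 2: γ = 1/√(1 − 0.9869²) = 1/√0.02603 = 6.198; Δt_2 = 6.198 × 13.82 = 85.66 ms.
Total: 82.76 + 85.66 ms.

Δt = 168 ms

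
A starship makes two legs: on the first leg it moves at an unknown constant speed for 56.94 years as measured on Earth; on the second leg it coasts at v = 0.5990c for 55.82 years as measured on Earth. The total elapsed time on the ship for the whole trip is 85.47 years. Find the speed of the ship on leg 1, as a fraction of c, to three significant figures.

β = 0.698

Leg 1: speed unknown; τ_1 = 56.94/γ_1.
Leg 2: γ = 1/√(1 − 0.5990²) = 1/√0.6412 = 1.249; τ_2 = 55.82/1.249 = 44.70 years.
Total proper time: τ_1 + 44.70 = 85.47, so τ_1 = 85.47 − 44.70 = 40.77 years.
γ_1 = 56.94/40.77 = 1.397; β = √(1 − 1/γ²) = √0.4873.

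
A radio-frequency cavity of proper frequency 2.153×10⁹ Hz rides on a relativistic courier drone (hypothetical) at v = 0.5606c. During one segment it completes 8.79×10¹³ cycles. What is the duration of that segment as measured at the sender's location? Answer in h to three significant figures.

Δt = 13.7 h

γ = 1/√(1 − 0.5606²) = 1/√0.6857 = 1.208
Proper time for N cycles: τ = N/f = 8.79×10¹³/(2.153×10⁹) = 4.083×10⁴ s = 11.34 h.
Lab-frame duration Δt = γτ = 1.208 × 11.34 = 13.70 h.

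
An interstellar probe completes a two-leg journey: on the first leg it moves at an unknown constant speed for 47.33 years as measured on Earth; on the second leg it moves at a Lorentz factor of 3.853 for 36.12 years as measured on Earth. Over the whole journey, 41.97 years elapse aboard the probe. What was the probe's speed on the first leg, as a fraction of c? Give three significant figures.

β = 0.725

Leg 1: speed unknown; τ_1 = 47.33/γ_1.
Leg 2: γ = 3.853; τ_2 = 36.12/3.853 = 9.375 years.
Total proper time: τ_1 + 9.375 = 41.97, so τ_1 = 41.97 − 9.375 = 32.60 years.
γ_1 = 47.33/32.60 = 1.452; β = √(1 − 1/γ²) = √0.5257.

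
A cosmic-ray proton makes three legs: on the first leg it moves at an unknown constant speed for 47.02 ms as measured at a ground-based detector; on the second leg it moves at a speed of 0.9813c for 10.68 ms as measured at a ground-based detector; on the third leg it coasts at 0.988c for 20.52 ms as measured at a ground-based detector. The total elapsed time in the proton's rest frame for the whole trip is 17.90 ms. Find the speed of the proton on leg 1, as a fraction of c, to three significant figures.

Leg 1: speed unknown; τ_1 = 47.02/γ_1.
Leg 2: γ = 1/√(1 − 0.9813²) = 1/√0.03705 = 5.195; τ_2 = 10.68/5.195 = 2.056 ms.
Leg 3: γ = 1/√(1 − 0.988²) = 1/√0.02386 = 6.474; τ_3 = 20.52/6.474 = 3.169 ms.
Total proper time: τ_1 + 2.056 + 3.169 = 17.90, so τ_1 = 17.90 − 5.225 = 12.67 ms.
γ_1 = 47.02/12.67 = 3.710; β = √(1 − 1/γ²) = √0.9273.

β = 0.963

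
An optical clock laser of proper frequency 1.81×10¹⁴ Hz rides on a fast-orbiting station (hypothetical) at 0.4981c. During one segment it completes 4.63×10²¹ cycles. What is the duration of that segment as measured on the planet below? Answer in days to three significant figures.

γ = 1/√(1 − 0.4981²) = 1/√0.7519 = 1.153
Proper time for N cycles: τ = N/f = 4.63×10²¹/(1.81×10¹⁴) = 2.558×10⁷ s = 296.1 days.
Lab-frame duration Δt = γτ = 1.153 × 296.1 = 341.4 days.

Δt = 341 days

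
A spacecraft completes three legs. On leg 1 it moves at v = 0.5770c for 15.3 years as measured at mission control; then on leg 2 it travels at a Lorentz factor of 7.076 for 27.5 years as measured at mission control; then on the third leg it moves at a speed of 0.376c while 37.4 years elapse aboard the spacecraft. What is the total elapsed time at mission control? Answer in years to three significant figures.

Leg 1: 15.3 years is already measured at mission control.
Leg 2: 27.5 years is already measured at mission control.
Leg 3: γ = 1/√(1 − 0.376²) = 1/√0.8586 = 1.079; Δt_3 = 1.079 × 37.4 = 40.36 years.
Total: 15.30 + 27.50 + 40.36 years.

Δt = 83.2 years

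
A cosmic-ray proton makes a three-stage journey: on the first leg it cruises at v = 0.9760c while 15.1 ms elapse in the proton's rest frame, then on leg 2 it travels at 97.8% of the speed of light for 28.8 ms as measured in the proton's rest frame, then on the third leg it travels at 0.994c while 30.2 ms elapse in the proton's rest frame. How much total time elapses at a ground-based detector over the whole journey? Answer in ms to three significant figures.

Leg 1: γ = 1/√(1 − 0.9760²) = 1/√0.04742 = 4.592; Δt_1 = 4.592 × 15.1 = 69.34 ms.
Leg 2: β = 0.978; γ = 1/√(1 − 0.978²) = 1/√0.04352 = 4.794; Δt_2 = 4.794 × 28.8 = 138.1 ms.
Leg 3: γ = 1/√(1 − 0.994²) = 1/√0.01196 = 9.142; Δt_3 = 9.142 × 30.2 = 276.1 ms.
Total: 69.34 + 138.1 + 276.1 ms.

Δt = 484 ms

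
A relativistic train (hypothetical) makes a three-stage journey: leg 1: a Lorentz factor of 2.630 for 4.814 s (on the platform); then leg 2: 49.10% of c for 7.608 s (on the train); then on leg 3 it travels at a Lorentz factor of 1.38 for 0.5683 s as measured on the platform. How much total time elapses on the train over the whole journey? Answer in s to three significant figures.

Leg 1: γ = 2.630; τ_1 = 4.814/2.630 = 1.830 s.
Leg 2: 7.608 s is already measured on the train.
Leg 3: γ = 1.38; τ_3 = 0.5683/1.380 = 0.4118 s.
Total: 1.830 + 7.608 + 0.4118 s.

τ = 9.85 s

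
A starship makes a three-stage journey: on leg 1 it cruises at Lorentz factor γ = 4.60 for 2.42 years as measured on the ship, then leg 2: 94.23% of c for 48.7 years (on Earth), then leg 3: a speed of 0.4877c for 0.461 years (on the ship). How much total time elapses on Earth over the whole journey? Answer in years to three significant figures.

Leg 1: γ = 4.60; Δt_1 = 4.600 × 2.42 = 11.13 years.
Leg 2: 48.7 years is already measured on Earth.
Leg 3: γ = 1/√(1 − 0.4877²) = 1/√0.7621 = 1.145; Δt_3 = 1.145 × 0.461 = 0.5281 years.
Total: 11.13 + 48.70 + 0.5281 years.

Δt = 60.4 years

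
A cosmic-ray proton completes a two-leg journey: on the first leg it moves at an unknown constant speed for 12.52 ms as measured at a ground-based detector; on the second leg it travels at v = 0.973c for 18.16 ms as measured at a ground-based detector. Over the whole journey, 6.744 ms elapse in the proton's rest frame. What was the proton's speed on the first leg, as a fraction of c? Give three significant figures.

β = 0.979

Leg 1: speed unknown; τ_1 = 12.52/γ_1.
Leg 2: γ = 1/√(1 − 0.973²) = 1/√0.05327 = 4.333; τ_2 = 18.16/4.333 = 4.191 ms.
Total proper time: τ_1 + 4.191 = 6.744, so τ_1 = 6.744 − 4.191 = 2.553 ms.
γ_1 = 12.52/2.553 = 4.905; β = √(1 − 1/γ²) = √0.9584.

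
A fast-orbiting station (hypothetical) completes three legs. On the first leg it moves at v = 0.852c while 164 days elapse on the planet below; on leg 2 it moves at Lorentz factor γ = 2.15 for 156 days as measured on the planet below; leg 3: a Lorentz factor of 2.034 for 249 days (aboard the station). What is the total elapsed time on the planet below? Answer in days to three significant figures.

Δt = 826 days

Leg 1: 164 days is already measured on the planet below.
Leg 2: 156 days is already measured on the planet below.
Leg 3: γ = 2.034; Δt_3 = 2.034 × 249 = 506.5 days.
Total: 164.0 + 156.0 + 506.5 days.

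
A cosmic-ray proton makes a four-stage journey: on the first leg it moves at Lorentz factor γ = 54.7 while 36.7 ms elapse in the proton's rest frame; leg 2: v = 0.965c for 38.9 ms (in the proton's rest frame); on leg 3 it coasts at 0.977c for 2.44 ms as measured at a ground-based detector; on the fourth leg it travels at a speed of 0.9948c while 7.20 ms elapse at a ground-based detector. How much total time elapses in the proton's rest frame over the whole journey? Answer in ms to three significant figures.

τ = 76.9 ms

Leg 1: 36.7 ms is already measured in the proton's rest frame.
Leg 2: 38.9 ms is already measured in the proton's rest frame.
Leg 3: γ = 1/√(1 − 0.977²) = 1/√0.04547 = 4.690; τ_3 = 2.44/4.690 = 0.5203 ms.
Leg 4: γ = 1/√(1 − 0.9948²) = 1/√0.01037 = 9.819; τ_4 = 7.20/9.819 = 0.7333 ms.
Total: 36.70 + 38.90 + 0.5203 + 0.7333 ms.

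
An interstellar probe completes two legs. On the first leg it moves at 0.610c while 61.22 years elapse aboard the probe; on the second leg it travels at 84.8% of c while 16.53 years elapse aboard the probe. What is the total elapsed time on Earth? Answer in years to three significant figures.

Leg 1: γ = 1/√(1 − 0.610²) = 1/√0.6279 = 1.262; Δt_1 = 1.262 × 61.22 = 77.26 years.
Leg 2: β = 0.848; γ = 1/√(1 − 0.848²) = 1/√0.2809 = 1.887; Δt_2 = 1.887 × 16.53 = 31.19 years.
Total: 77.26 + 31.19 years.

Δt = 108 years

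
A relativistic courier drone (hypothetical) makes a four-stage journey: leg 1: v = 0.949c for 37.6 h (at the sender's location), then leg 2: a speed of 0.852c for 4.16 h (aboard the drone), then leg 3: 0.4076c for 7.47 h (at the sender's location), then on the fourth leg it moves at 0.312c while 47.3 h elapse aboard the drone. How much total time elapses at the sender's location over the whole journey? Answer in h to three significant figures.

Δt = 103 h

Leg 1: 37.6 h is already measured at the sender's location.
Leg 2: γ = 1/√(1 − 0.852²) = 1/√0.2741 = 1.910; Δt_2 = 1.910 × 4.16 = 7.946 h.
Leg 3: 7.47 h is already measured at the sender's location.
Leg 4: γ = 1/√(1 − 0.312²) = 1/√0.9027 = 1.053; Δt_4 = 1.053 × 47.3 = 49.79 h.
Total: 37.60 + 7.946 + 7.470 + 49.79 h.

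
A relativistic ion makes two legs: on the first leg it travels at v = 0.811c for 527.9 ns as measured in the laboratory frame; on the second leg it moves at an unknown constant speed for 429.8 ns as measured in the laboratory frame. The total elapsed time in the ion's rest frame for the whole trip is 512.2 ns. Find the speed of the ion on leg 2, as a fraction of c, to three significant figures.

β = 0.881

Leg 1: γ = 1/√(1 − 0.811²) = 1/√0.3423 = 1.709; τ_1 = 527.9/1.709 = 308.8 ns.
Leg 2: speed unknown; τ_2 = 429.8/γ_2.
Total proper time: 308.8 + τ_2 = 512.2, so τ_2 = 512.2 − 308.8 = 203.4 ns.
γ_2 = 429.8/203.4 = 2.114; β = √(1 − 1/γ²) = √0.7761.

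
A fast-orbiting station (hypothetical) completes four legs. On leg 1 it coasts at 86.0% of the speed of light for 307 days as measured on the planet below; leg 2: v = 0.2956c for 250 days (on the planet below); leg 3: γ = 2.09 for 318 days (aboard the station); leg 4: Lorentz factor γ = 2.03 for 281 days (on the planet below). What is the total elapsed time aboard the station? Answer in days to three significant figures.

Leg 1: β = 0.860; γ = 1/√(1 − 0.860²) = 1/√0.2604 = 1.960; τ_1 = 307/1.960 = 156.7 days.
Leg 2: γ = 1/√(1 − 0.2956²) = 1/√0.9126 = 1.047; τ_2 = 250/1.047 = 238.8 days.
Leg 3: 318 days is already measured aboard the station.
Leg 4: γ = 2.03; τ_4 = 281/2.030 = 138.4 days.
Total: 156.7 + 238.8 + 318.0 + 138.4 days.

τ = 852 days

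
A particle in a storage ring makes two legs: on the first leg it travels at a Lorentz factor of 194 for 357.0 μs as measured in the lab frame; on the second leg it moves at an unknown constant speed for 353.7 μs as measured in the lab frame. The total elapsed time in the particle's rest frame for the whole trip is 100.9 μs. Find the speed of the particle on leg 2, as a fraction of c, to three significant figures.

β = 0.960

Leg 1: γ = 194; τ_1 = 357.0/194.0 = 1.840 μs.
Leg 2: speed unknown; τ_2 = 353.7/γ_2.
Total proper time: 1.840 + τ_2 = 100.9, so τ_2 = 100.9 − 1.840 = 99.06 μs.
γ_2 = 353.7/99.06 = 3.571; β = √(1 − 1/γ²) = √0.9216.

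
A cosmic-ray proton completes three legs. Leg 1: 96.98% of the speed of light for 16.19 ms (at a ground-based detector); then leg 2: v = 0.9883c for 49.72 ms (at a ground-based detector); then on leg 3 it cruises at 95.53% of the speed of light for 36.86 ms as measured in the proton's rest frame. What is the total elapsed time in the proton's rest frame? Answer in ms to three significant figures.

τ = 48.4 ms

Leg 1: β = 0.9698; γ = 1/√(1 − 0.9698²) = 1/√0.05949 = 4.100; τ_1 = 16.19/4.100 = 3.949 ms.
Leg 2: γ = 1/√(1 − 0.9883²) = 1/√0.02326 = 6.556; τ_2 = 49.72/6.556 = 7.583 ms.
Leg 3: 36.86 ms is already measured in the proton's rest frame.
Total: 3.949 + 7.583 + 36.86 ms.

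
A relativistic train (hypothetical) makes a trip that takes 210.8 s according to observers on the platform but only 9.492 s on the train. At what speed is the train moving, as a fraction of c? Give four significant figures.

β = 0.9990

The proper time is measured on the train (both events occur at the train's location); Δt is measured on the platform. γ = Δt/τ = 210.8/9.492 = 22.21.
β = √(1 − 1/γ²) = √(1 − 0.002028) = √0.9980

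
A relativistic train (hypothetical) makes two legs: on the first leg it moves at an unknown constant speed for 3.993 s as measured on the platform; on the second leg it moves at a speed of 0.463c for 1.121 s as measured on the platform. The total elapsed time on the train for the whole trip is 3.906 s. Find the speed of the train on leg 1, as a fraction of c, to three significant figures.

β = 0.684

Leg 1: speed unknown; τ_1 = 3.993/γ_1.
Leg 2: γ = 1/√(1 − 0.463²) = 1/√0.7856 = 1.128; τ_2 = 1.121/1.128 = 0.9936 s.
Total proper time: τ_1 + 0.9936 = 3.906, so τ_1 = 3.906 − 0.9936 = 2.912 s.
γ_1 = 3.993/2.912 = 1.371; β = √(1 − 1/γ²) = √0.4680.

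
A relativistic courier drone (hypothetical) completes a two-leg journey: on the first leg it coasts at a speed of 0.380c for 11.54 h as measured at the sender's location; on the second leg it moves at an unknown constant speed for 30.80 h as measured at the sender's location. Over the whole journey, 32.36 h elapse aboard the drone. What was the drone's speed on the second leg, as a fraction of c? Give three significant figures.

β = 0.710

Leg 1: γ = 1/√(1 − 0.380²) = 1/√0.8556 = 1.081; τ_1 = 11.54/1.081 = 10.67 h.
Leg 2: speed unknown; τ_2 = 30.80/γ_2.
Total proper time: 10.67 + τ_2 = 32.36, so τ_2 = 32.36 − 10.67 = 21.69 h.
γ_2 = 30.80/21.69 = 1.420; β = √(1 − 1/γ²) = √0.5043.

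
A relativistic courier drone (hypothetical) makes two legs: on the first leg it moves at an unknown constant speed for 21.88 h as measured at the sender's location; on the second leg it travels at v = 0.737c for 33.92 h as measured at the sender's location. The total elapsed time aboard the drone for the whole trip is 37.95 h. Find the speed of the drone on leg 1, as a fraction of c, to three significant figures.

β = 0.727

Leg 1: speed unknown; τ_1 = 21.88/γ_1.
Leg 2: γ = 1/√(1 − 0.737²) = 1/√0.4568 = 1.480; τ_2 = 33.92/1.480 = 22.93 h.
Total proper time: τ_1 + 22.93 = 37.95, so τ_1 = 37.95 − 22.93 = 15.02 h.
γ_1 = 21.88/15.02 = 1.456; β = √(1 − 1/γ²) = √0.5285.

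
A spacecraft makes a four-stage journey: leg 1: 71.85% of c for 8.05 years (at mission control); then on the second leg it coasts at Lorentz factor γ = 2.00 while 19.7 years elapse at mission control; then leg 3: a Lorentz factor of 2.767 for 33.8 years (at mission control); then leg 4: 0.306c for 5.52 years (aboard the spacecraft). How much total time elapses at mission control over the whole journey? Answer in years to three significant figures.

Δt = 67.3 years

Leg 1: 8.05 years is already measured at mission control.
Leg 2: 19.7 years is already measured at mission control.
Leg 3: 33.8 years is already measured at mission control.
Leg 4: γ = 1/√(1 − 0.306²) = 1/√0.9064 = 1.050; Δt_4 = 1.050 × 5.52 = 5.798 years.
Total: 8.050 + 19.70 + 33.80 + 5.798 years.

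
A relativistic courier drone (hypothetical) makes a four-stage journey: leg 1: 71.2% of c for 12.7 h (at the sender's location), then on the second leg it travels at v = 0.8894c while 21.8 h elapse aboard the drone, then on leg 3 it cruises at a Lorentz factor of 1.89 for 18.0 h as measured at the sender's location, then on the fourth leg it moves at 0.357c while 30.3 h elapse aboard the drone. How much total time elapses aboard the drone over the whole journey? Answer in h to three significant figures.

τ = 70.5 h

Leg 1: β = 0.712; γ = 1/√(1 − 0.712²) = 1/√0.4931 = 1.424; τ_1 = 12.7/1.424 = 8.918 h.
Leg 2: 21.8 h is already measured aboard the drone.
Leg 3: γ = 1.89; τ_3 = 18.0/1.890 = 9.524 h.
Leg 4: 30.3 h is already measured aboard the drone.
Total: 8.918 + 21.80 + 9.524 + 30.30 h.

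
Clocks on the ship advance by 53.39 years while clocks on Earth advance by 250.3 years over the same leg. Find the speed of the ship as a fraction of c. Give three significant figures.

The proper time is measured on the ship (both events occur at the ship's location); Δt is measured on Earth. γ = Δt/τ = 250.3/53.39 = 4.688.
β = √(1 − 1/γ²) = √(1 − 0.04550) = √0.9545

v = 0.977c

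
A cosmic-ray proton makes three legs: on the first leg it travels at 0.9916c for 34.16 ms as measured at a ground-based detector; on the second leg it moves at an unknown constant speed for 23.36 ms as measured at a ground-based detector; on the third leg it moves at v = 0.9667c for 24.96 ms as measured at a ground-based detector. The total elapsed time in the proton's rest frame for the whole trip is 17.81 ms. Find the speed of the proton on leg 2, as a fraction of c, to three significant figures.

Leg 1: γ = 1/√(1 − 0.9916²) = 1/√0.01673 = 7.731; τ_1 = 34.16/7.731 = 4.418 ms.
Leg 2: speed unknown; τ_2 = 23.36/γ_2.
Leg 3: γ = 1/√(1 − 0.9667²) = 1/√0.06549 = 3.908; τ_3 = 24.96/3.908 = 6.388 ms.
Total proper time: 4.418 + τ_2 + 6.388 = 17.81, so τ_2 = 17.81 − 10.81 = 7.004 ms.
γ_2 = 23.36/7.004 = 3.335; β = √(1 − 1/γ²) = √0.9101.

β = 0.954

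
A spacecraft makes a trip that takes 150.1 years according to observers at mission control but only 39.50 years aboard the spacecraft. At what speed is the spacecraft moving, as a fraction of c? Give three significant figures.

β = 0.965

The proper time is measured aboard the spacecraft (both events occur at the spacecraft's location); Δt is measured at mission control. γ = Δt/τ = 150.1/39.50 = 3.800.
β = √(1 − 1/γ²) = √(1 − 0.06925) = √0.9307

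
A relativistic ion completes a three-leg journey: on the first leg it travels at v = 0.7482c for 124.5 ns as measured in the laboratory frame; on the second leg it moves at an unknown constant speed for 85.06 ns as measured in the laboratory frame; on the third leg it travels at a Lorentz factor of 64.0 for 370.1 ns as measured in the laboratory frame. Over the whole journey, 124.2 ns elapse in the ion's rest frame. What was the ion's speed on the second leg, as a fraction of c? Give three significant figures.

β = 0.907

Leg 1: γ = 1/√(1 − 0.7482²) = 1/√0.4402 = 1.507; τ_1 = 124.5/1.507 = 82.60 ns.
Leg 2: speed unknown; τ_2 = 85.06/γ_2.
Leg 3: γ = 64.0; τ_3 = 370.1/64.00 = 5.783 ns.
Total proper time: 82.60 + τ_2 + 5.783 = 124.2, so τ_2 = 124.2 − 88.39 = 35.81 ns.
γ_2 = 85.06/35.81 = 2.375; β = √(1 − 1/γ²) = √0.8227.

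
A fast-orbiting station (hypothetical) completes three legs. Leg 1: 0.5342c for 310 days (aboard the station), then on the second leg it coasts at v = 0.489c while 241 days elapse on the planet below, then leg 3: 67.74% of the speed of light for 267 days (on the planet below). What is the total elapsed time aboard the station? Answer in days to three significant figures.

τ = 717 days

Leg 1: 310 days is already measured aboard the station.
Leg 2: γ = 1/√(1 − 0.489²) = 1/√0.7609 = 1.146; τ_2 = 241/1.146 = 210.2 days.
Leg 3: β = 0.6774; γ = 1/√(1 − 0.6774²) = 1/√0.5411 = 1.359; τ_3 = 267/1.359 = 196.4 days.
Total: 310.0 + 210.2 + 196.4 days.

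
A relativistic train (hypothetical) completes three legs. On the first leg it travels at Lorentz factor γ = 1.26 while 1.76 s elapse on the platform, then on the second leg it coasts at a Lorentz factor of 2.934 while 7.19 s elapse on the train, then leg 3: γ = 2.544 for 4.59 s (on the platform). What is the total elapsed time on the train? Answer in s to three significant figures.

Leg 1: γ = 1.26; τ_1 = 1.76/1.260 = 1.397 s.
Leg 2: 7.19 s is already measured on the train.
Leg 3: γ = 2.544; τ_3 = 4.59/2.544 = 1.804 s.
Total: 1.397 + 7.190 + 1.804 s.

τ = 10.4 s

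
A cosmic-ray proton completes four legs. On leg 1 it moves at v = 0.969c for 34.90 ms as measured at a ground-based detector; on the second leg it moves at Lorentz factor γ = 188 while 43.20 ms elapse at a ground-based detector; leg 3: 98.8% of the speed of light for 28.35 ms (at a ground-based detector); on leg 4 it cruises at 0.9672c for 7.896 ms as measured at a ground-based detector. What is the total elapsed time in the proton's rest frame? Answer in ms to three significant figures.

Leg 1: γ = 1/√(1 − 0.969²) = 1/√0.06104 = 4.048; τ_1 = 34.90/4.048 = 8.622 ms.
Leg 2: γ = 188; τ_2 = 43.20/188.0 = 0.2298 ms.
Leg 3: β = 0.988; γ = 1/√(1 − 0.988²) = 1/√0.02386 = 6.474; τ_3 = 28.35/6.474 = 4.379 ms.
Leg 4: γ = 1/√(1 − 0.9672²) = 1/√0.06452 = 3.937; τ_4 = 7.896/3.937 = 2.006 ms.
Total: 8.622 + 0.2298 + 4.379 + 2.006 ms.

τ = 15.2 ms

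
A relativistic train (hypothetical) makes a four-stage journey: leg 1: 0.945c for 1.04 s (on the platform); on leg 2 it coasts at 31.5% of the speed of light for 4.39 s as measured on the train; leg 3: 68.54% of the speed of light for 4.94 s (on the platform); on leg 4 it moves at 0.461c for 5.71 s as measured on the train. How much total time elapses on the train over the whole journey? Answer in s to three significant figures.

τ = 14.0 s

Leg 1: γ = 1/√(1 − 0.945²) = 1/√0.1070 = 3.057; τ_1 = 1.04/3.057 = 0.3402 s.
Leg 2: 4.39 s is already measured on the train.
Leg 3: β = 0.6854; γ = 1/√(1 − 0.6854²) = 1/√0.5302 = 1.373; τ_3 = 4.94/1.373 = 3.597 s.
Leg 4: 5.71 s is already measured on the train.
Total: 0.3402 + 4.390 + 3.597 + 5.710 s.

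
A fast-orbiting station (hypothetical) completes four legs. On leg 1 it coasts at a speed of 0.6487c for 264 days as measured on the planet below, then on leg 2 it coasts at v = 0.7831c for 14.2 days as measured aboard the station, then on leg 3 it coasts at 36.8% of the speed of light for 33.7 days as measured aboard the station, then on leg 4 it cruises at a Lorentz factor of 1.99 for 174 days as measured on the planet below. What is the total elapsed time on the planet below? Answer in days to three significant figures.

Leg 1: 264 days is already measured on the planet below.
Leg 2: γ = 1/√(1 − 0.7831²) = 1/√0.3868 = 1.608; Δt_2 = 1.608 × 14.2 = 22.83 days.
Leg 3: β = 0.368; γ = 1/√(1 − 0.368²) = 1/√0.8646 = 1.075; Δt_3 = 1.075 × 33.7 = 36.24 days.
Leg 4: 174 days is already measured on the planet below.
Total: 264.0 + 22.83 + 36.24 + 174.0 days.

Δt = 497 days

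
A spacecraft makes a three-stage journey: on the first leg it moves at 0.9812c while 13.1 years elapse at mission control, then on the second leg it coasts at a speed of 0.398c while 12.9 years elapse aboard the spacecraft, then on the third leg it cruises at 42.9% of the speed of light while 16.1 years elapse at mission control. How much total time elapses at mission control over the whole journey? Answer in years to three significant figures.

Leg 1: 13.1 years is already measured at mission control.
Leg 2: γ = 1/√(1 − 0.398²) = 1/√0.8416 = 1.090; Δt_2 = 1.090 × 12.9 = 14.06 years.
Leg 3: 16.1 years is already measured at mission control.
Total: 13.10 + 14.06 + 16.10 years.

Δt = 43.3 years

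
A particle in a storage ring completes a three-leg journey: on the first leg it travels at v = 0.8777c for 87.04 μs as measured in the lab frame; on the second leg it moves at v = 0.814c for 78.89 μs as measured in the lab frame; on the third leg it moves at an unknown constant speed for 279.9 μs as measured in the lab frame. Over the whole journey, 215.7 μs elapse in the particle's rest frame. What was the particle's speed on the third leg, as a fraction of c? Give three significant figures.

β = 0.889

Leg 1: γ = 1/√(1 − 0.8777²) = 1/√0.2296 = 2.087; τ_1 = 87.04/2.087 = 41.71 μs.
Leg 2: γ = 1/√(1 − 0.814²) = 1/√0.3374 = 1.722; τ_2 = 78.89/1.722 = 45.82 μs.
Leg 3: speed unknown; τ_3 = 279.9/γ_3.
Total proper time: 41.71 + 45.82 + τ_3 = 215.7, so τ_3 = 215.7 − 87.53 = 128.2 μs.
γ_3 = 279.9/128.2 = 2.184; β = √(1 − 1/γ²) = √0.7903.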